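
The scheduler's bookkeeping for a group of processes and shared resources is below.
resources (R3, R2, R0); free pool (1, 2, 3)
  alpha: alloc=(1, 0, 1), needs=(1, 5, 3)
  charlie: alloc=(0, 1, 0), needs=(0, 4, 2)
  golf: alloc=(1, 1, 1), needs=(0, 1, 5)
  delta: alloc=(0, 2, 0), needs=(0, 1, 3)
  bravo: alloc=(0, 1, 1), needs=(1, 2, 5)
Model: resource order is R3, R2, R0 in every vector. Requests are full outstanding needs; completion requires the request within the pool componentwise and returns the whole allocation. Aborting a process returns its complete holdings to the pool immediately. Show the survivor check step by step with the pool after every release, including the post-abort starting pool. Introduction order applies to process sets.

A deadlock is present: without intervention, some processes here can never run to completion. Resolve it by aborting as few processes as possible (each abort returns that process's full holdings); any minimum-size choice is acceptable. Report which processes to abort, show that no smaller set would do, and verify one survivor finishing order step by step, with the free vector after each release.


The answer: abort bravo.
Key observation: aborting bravo returns (0, 1, 1), and golf — hopeless before — runs at step 4 with the returned capacity in the pool.
Why nothing smaller works: aborting no one leaves the state deadlocked as given.
One survivor order: delta, charlie, alpha, golf. Walking it through (post-abort pool first):
  pool = (1, 3, 4)
  delta: need (0, 1, 3) fits (1, 3, 4); releases (0, 2, 0), pool now (1, 5, 4)
  charlie: need (0, 4, 2) fits (1, 5, 4); releases (0, 1, 0), pool now (1, 6, 4)
  alpha: need (1, 5, 3) fits (1, 6, 4); releases (1, 0, 1), pool now (2, 6, 5)
  golf: need (0, 1, 5) fits (2, 6, 5); releases (1, 1, 1), pool now (3, 7, 6)


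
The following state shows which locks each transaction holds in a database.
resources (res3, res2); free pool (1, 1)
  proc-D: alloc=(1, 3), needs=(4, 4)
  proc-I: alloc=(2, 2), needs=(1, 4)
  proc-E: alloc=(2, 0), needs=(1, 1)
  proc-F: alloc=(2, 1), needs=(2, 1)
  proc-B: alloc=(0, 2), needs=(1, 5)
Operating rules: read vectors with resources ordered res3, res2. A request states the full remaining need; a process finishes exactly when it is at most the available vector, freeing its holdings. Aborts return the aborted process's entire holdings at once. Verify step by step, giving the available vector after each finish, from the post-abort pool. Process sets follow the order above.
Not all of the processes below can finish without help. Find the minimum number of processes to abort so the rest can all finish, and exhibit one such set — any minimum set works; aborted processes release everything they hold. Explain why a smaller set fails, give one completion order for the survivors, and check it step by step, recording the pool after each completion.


Minimum abort set: proc-I.
Key observation: no ordering could ever have run proc-D before the abort of proc-I; with (2, 2) back in the pool it fits at step 3.
Minimality: the empty abort set fails — the state is deadlocked as it stands.
The survivors complete as proc-F, proc-E, proc-D, proc-B. Step-by-step check (starting from the post-abort pool):
  pool = (3, 3)
  proc-F needs (2, 1) <= (3, 3) -> finishes; pool += (2, 1) = (5, 4)
  proc-E needs (1, 1) <= (5, 4) -> finishes; pool += (2, 0) = (7, 4)
  proc-D needs (4, 4) <= (7, 4) -> finishes; pool += (1, 3) = (8, 7)
  proc-B needs (1, 5) <= (8, 7) -> finishes; pool += (0, 2) = (8, 9)


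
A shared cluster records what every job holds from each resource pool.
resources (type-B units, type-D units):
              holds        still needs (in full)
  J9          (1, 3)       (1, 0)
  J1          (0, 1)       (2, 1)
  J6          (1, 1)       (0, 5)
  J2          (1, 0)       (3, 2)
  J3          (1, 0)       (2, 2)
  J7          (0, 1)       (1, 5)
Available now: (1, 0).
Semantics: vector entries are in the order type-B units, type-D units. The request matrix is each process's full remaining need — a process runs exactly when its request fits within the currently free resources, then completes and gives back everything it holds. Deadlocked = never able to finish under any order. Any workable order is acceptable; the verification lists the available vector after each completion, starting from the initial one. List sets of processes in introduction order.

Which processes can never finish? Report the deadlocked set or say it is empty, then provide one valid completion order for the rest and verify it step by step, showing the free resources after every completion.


Deadlocked set: J6 and J7.
Key observation: J9, J3, J1, J2 can finish, but then (4, 4) is all there is, and the blocked group's type-D units demands exceed it.
A valid finishing order for the others: J9, J3, J1, J2. Check, step by step:
  pool = (1, 0)
  run J9 (needs (1, 0), free (1, 0)); after release of (1, 3) the pool is (2, 3)
  run J3 (needs (2, 2), free (2, 3)); after release of (1, 0) the pool is (3, 3)
  run J1 (needs (2, 1), free (3, 3)); after release of (0, 1) the pool is (3, 4)
  run J2 (needs (3, 2), free (3, 4)); after release of (1, 0) the pool is (4, 4)
The blocked processes can never fit:
  blocked: J6 wants (0, 5), pool (4, 4) — not enough type-D units
  blocked: J7 wants (1, 5), pool (4, 4) — not enough type-D units


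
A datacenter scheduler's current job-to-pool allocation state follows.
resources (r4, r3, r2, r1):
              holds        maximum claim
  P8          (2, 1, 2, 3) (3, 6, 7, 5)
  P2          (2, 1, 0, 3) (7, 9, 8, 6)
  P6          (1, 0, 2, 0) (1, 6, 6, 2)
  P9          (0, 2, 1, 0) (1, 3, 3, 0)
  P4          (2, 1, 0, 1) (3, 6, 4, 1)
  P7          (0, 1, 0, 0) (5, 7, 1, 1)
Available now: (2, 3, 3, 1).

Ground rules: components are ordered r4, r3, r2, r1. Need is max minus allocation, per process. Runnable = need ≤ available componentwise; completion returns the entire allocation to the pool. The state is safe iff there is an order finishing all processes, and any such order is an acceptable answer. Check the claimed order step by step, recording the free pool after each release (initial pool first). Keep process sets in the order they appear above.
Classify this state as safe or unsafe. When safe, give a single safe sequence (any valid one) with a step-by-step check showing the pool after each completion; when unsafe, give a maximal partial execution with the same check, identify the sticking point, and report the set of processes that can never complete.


SAFE, for example via the order P9, P4, P6, P7, P8, P2.
Key observation: the order's first zero-slack moment is P4 ((1, 5, 4, 0) needed, (2, 5, 4, 1) free — a requested resource with nothing to spare).
Verifying each step:
  pool = (2, 3, 3, 1)
  run P9 (needs (1, 1, 2, 0), free (2, 3, 3, 1)); after release of (0, 2, 1, 0) the pool is (2, 5, 4, 1)
  run P4 (needs (1, 5, 4, 0), free (2, 5, 4, 1)); after release of (2, 1, 0, 1) the pool is (4, 6, 4, 2)
  run P6 (needs (0, 6, 4, 2), free (4, 6, 4, 2)); after release of (1, 0, 2, 0) the pool is (5, 6, 6, 2)
  run P7 (needs (5, 6, 1, 1), free (5, 6, 6, 2)); after release of (0, 1, 0, 0) the pool is (5, 7, 6, 2)
  run P8 (needs (1, 5, 5, 2), free (5, 7, 6, 2)); after release of (2, 1, 2, 3) the pool is (7, 8, 8, 5)
  run P2 (needs (5, 8, 8, 3), free (7, 8, 8, 5)); after release of (2, 1, 0, 3) the pool is (9, 9, 8, 8)


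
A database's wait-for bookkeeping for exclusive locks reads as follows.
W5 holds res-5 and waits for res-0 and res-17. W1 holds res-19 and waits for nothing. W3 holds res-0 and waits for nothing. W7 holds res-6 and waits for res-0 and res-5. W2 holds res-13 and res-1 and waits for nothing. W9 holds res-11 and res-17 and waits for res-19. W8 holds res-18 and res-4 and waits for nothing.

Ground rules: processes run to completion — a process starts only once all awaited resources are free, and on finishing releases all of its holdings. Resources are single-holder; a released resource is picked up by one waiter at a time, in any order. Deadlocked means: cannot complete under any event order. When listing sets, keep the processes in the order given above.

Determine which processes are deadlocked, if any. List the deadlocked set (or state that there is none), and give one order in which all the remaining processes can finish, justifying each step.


Nothing here is deadlocked.
Key observation: there is no circular wait here — follow any chain and it reaches a process that is free to run now.
A valid finishing order for the others: W1, W2, W3, W9, W8, W5, W7.
Walking it through:
  W1: no waits; runs immediately, freeing res-19
  W2: no waits; runs immediately, freeing res-13 and res-1
  W3: no waits; runs immediately, freeing res-0
  W9: everything it awaited (res-19) is free; runs, freeing res-11 and res-17
  W8: no waits; runs immediately, freeing res-18 and res-4
  W5: everything it awaited (res-0 and res-17) is free; runs, freeing res-5
  W7: everything it awaited (res-0 and res-5) is free; runs, freeing res-6


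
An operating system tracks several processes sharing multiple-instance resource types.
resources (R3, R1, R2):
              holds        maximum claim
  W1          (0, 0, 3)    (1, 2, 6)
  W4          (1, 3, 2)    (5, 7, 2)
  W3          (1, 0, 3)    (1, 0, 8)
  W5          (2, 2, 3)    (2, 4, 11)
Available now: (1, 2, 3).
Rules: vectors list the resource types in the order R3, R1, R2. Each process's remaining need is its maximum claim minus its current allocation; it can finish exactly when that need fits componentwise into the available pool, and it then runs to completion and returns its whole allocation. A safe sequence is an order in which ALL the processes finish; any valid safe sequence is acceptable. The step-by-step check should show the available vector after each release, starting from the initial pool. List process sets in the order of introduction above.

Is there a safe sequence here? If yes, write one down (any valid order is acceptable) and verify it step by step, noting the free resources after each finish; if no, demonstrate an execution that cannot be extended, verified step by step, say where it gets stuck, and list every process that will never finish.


SAFE, for example via the order W1, W3, W5, W4.
Key observation: W1 marks the first exact bind of the order: its need (1, 2, 3) fits the free (1, 2, 3) with zero slack on a requested resource.
Verifying each step:
  pool = (1, 2, 3)
  run W1 (needs (1, 2, 3), free (1, 2, 3)); after release of (0, 0, 3) the pool is (1, 2, 6)
  run W3 (needs (0, 0, 5), free (1, 2, 6)); after release of (1, 0, 3) the pool is (2, 2, 9)
  run W5 (needs (0, 2, 8), free (2, 2, 9)); after release of (2, 2, 3) the pool is (4, 4, 12)
  run W4 (needs (4, 4, 0), free (4, 4, 12)); after release of (1, 3, 2) the pool is (5, 7, 14)


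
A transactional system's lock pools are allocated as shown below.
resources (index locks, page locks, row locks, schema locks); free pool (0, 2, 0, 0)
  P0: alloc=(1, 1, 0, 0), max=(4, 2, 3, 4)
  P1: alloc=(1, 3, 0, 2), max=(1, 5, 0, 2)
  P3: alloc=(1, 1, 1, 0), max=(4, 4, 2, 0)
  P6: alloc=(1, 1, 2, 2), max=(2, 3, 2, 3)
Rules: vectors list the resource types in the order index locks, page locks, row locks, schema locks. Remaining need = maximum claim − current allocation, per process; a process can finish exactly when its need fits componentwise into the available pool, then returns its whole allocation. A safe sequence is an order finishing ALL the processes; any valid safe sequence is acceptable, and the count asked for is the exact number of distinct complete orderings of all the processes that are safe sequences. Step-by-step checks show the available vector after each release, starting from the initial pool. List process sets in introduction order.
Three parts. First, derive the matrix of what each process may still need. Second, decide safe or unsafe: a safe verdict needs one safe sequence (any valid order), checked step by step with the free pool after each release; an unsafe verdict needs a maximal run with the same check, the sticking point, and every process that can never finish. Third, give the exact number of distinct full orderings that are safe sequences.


(1) Need matrix, components ordered index locks, page locks, row locks, schema locks:
  P0: (3, 1, 3, 4)
  P1: (0, 2, 0, 0)
  P3: (3, 3, 1, 0)
  P6: (1, 2, 0, 1)
(2) UNSAFE.
Key observation: no order helps: past P1, P6, the free pool tops out at (2, 6, 2, 4), below what each blocked process needs in index locks.
Going as far as possible: P1, P6; after that, nothing fits. Step-by-step check:
  pool = (0, 2, 0, 0)
  P1: need (0, 2, 0, 0) fits (0, 2, 0, 0); releases (1, 3, 0, 2), pool now (1, 5, 0, 2)
  P6: need (1, 2, 0, 1) fits (1, 5, 0, 2); releases (1, 1, 2, 2), pool now (2, 6, 2, 4)
  blocked: P0 wants (3, 1, 3, 4), pool (2, 6, 2, 4) — not enough index locks and row locks
  blocked: P3 wants (3, 3, 1, 0), pool (2, 6, 2, 4) — not enough index locks
Processes that can never finish: P0 and P3.
(3) Precisely 0 of the possible complete orderings are safe sequences.


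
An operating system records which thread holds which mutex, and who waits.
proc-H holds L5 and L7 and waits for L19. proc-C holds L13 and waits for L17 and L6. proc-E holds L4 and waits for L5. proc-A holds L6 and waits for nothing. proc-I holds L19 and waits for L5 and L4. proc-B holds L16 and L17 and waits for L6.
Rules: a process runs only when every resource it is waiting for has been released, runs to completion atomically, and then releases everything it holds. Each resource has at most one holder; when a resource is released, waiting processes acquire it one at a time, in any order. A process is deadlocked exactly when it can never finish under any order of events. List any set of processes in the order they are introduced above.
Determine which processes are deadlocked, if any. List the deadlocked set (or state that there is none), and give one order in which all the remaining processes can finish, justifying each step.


Deadlocked: proc-H, proc-E and proc-I.
Key observation: the loop proc-H -> proc-I -> proc-H blocks itself forever; proc-E is caught in further circular waits.
The rest can finish in the order proc-A, proc-B, proc-C.
Walking it through:
  run proc-A (it waits on nothing); releases L6
  proc-B waits on L6 — all released -> runs and releases L16 and L17
  proc-C waits on L17 and L6 — all released -> runs and releases L13


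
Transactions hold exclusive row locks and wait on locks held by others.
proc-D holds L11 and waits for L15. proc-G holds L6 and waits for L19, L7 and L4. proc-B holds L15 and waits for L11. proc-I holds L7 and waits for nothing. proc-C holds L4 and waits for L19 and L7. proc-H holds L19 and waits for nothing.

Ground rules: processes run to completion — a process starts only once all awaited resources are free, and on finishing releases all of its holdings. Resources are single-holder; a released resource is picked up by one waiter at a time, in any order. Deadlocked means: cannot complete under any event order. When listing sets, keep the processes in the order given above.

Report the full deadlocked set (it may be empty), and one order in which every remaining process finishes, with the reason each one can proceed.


Deadlocked: proc-D and proc-B.
Key observation: the wait chain closes on itself along proc-D -> proc-B -> proc-D; no other process is dragged down with it.
A valid finishing order for the others: proc-H, proc-I, proc-C, proc-G.
Walking it through:
  proc-H waits on nothing -> runs at once and releases L19
  proc-I waits on nothing -> runs at once and releases L7
  proc-C waits on L19 and L7 — all released -> runs and releases L4
  proc-G waits on L19, L7 and L4 — all released -> runs and releases L6


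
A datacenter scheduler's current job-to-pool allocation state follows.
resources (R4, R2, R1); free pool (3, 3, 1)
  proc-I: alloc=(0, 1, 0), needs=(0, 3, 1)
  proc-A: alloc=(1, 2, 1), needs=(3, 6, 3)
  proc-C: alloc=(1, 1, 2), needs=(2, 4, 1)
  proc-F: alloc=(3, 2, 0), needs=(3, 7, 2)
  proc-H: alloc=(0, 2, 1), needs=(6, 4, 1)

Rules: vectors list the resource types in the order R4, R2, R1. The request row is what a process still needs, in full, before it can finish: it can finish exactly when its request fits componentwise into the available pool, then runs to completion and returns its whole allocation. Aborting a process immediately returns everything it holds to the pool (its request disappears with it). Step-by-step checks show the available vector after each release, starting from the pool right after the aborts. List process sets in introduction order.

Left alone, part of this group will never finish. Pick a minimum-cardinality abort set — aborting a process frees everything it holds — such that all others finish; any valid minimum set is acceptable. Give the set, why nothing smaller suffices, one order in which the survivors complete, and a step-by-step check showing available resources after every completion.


Minimum abort set: proc-H.
Key observation: aborting proc-H returns (0, 2, 1), and proc-F — hopeless before — runs at step 3 with the returned capacity in the pool.
Why nothing smaller works: aborting no one leaves the state deadlocked as given.
Survivors finish in the order: proc-I, proc-C, proc-F, proc-A. Walking it through (pool after the aborts first):
  pool = (3, 5, 2)
  proc-I needs (0, 3, 1) <= (3, 5, 2) -> finishes; pool += (0, 1, 0) = (3, 6, 2)
  proc-C needs (2, 4, 1) <= (3, 6, 2) -> finishes; pool += (1, 1, 2) = (4, 7, 4)
  proc-F needs (3, 7, 2) <= (4, 7, 4) -> finishes; pool += (3, 2, 0) = (7, 9, 4)
  proc-A needs (3, 6, 3) <= (7, 9, 4) -> finishes; pool += (1, 2, 1) = (8, 11, 5)


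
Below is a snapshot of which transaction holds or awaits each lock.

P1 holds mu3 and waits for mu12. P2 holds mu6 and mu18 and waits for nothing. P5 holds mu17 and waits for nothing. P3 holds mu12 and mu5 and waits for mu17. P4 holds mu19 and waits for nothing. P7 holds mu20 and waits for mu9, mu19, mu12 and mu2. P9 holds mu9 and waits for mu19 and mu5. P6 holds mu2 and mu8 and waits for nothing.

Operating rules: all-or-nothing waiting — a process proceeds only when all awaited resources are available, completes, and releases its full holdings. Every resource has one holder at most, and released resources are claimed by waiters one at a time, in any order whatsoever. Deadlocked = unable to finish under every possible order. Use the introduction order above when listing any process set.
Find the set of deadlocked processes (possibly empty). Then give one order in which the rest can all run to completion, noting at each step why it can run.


No process is deadlocked.
Key observation: every chain of waits terminates; starting from the processes that wait on nothing, all the rest unlock in turn.
One completion order for the rest: P5, P6, P3, P4, P1, P9, P7, P2.
Step-by-step check:
  P5 waits on nothing -> runs at once and releases mu17
  P6 waits on nothing -> runs at once and releases mu2 and mu8
  run P3 (all its waits — mu17 — are resolved); releases mu12 and mu5
  P4 waits on nothing -> runs at once and releases mu19
  run P1 (all its waits — mu12 — are resolved); releases mu3
  run P9 (all its waits — mu19 and mu5 — are resolved); releases mu9
  run P7 (all its waits — mu9, mu19, mu12 and mu2 — are resolved); releases mu20
  P2 waits on nothing -> runs at once and releases mu6 and mu18


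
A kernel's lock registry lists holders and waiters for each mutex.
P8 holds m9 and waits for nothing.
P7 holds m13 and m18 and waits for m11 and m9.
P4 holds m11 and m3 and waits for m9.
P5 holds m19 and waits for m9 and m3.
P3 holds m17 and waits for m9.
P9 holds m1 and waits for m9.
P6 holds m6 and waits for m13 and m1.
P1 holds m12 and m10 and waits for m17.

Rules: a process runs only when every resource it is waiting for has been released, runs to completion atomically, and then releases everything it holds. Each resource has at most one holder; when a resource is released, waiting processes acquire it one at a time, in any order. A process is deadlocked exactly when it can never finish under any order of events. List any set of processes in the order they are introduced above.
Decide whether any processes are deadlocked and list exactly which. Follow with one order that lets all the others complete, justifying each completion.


No process is deadlocked.
Key observation: the waits form no ring: some process can always run, and its releases unblock the others one by one.
One completion order for the rest: P8, P4, P3, P9, P1, P5, P7, P6.
Step-by-step check:
  P8 waits on nothing -> runs at once and releases m9
  P4: everything it awaited (m9) is free; runs, freeing m11 and m3
  P3: everything it awaited (m9) is free; runs, freeing m17
  P9: everything it awaited (m9) is free; runs, freeing m1
  P1: everything it awaited (m17) is free; runs, freeing m12 and m10
  P5: everything it awaited (m9 and m3) is free; runs, freeing m19
  P7: everything it awaited (m11 and m9) is free; runs, freeing m13 and m18
  P6: everything it awaited (m13 and m1) is free; runs, freeing m6


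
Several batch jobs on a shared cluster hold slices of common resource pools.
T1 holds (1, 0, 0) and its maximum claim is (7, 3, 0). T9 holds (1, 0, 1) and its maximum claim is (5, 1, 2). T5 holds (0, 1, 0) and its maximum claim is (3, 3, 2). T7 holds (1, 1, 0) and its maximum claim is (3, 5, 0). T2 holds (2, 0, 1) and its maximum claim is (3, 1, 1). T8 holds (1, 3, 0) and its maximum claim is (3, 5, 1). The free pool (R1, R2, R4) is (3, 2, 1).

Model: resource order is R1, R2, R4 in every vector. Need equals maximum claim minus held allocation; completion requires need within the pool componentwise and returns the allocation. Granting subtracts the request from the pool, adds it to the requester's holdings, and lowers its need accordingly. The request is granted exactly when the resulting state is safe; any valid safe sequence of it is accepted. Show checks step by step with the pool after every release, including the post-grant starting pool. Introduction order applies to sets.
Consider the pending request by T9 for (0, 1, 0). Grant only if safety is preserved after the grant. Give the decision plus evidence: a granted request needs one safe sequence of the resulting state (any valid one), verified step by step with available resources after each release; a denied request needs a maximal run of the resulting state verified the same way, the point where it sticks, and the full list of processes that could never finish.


GRANT. The post-grant state is safe; one safe sequence: T2, T9, T8, T1, T7, T5.
Key observation: even at the reduced pool (3, 1, 1), T2 fits immediately, so safety survives the grant.
Verifying the post-grant state step by step:
  pool = (3, 1, 1)
  run T2 (needs (1, 1, 0), free (3, 1, 1)); after release of (2, 0, 1) the pool is (5, 1, 2)
  run T9 (needs (4, 0, 1), free (5, 1, 2)); after release of (1, 1, 1) the pool is (6, 2, 3)
  run T8 (needs (2, 2, 1), free (6, 2, 3)); after release of (1, 3, 0) the pool is (7, 5, 3)
  run T1 (needs (6, 3, 0), free (7, 5, 3)); after release of (1, 0, 0) the pool is (8, 5, 3)
  run T7 (needs (2, 4, 0), free (8, 5, 3)); after release of (1, 1, 0) the pool is (9, 6, 3)
  run T5 (needs (3, 2, 2), free (9, 6, 3)); after release of (0, 1, 0) the pool is (9, 7, 3)


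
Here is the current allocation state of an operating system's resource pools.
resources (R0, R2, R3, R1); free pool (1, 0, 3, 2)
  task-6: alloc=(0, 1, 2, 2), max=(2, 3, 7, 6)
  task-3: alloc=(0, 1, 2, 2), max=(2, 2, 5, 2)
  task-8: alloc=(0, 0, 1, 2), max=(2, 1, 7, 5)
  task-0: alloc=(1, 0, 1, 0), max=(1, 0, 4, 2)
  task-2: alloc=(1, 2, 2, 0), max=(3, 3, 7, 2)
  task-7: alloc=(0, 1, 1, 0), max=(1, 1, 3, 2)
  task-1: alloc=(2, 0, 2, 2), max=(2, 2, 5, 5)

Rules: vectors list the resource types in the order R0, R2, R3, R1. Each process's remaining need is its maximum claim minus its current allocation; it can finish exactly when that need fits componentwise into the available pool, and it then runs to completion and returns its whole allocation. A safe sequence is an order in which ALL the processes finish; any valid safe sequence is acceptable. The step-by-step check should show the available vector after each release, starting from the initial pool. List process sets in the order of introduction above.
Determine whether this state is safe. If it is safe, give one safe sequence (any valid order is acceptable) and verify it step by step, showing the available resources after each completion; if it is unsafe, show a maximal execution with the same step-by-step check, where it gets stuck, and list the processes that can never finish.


SAFE. One safe sequence: task-7, task-0, task-2, task-3, task-6, task-8, task-1.
Key observation: the first exact fit in this order is task-7 — it needs (1, 0, 2, 2) with (1, 0, 3, 2) free, meeting a requested resource to the last unit.
Walking it through:
  pool = (1, 0, 3, 2)
  task-7: need (1, 0, 2, 2) fits (1, 0, 3, 2); releases (0, 1, 1, 0), pool now (1, 1, 4, 2)
  task-0: need (0, 0, 3, 2) fits (1, 1, 4, 2); releases (1, 0, 1, 0), pool now (2, 1, 5, 2)
  task-2: need (2, 1, 5, 2) fits (2, 1, 5, 2); releases (1, 2, 2, 0), pool now (3, 3, 7, 2)
  task-3: need (2, 1, 3, 0) fits (3, 3, 7, 2); releases (0, 1, 2, 2), pool now (3, 4, 9, 4)
  task-6: need (2, 2, 5, 4) fits (3, 4, 9, 4); releases (0, 1, 2, 2), pool now (3, 5, 11, 6)
  task-8: need (2, 1, 6, 3) fits (3, 5, 11, 6); releases (0, 0, 1, 2), pool now (3, 5, 12, 8)
  task-1: need (0, 2, 3, 3) fits (3, 5, 12, 8); releases (2, 0, 2, 2), pool now (5, 5, 14, 10)


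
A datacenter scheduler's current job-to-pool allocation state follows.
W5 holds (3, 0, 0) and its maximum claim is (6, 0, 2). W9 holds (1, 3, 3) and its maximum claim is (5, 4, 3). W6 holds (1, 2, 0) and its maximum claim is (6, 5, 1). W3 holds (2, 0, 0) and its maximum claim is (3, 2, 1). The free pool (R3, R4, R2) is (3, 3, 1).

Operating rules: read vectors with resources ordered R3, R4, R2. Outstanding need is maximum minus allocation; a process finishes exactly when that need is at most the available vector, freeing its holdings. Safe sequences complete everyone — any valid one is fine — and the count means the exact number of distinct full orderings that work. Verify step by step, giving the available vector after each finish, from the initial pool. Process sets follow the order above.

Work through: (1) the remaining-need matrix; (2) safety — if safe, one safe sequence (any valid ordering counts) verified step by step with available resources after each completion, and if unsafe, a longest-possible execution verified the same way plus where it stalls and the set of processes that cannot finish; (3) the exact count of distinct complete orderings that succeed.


(1) Outstanding need per process (order R3, R4, R2):
  W5: (3, 0, 2)
  W9: (4, 1, 0)
  W6: (5, 3, 1)
  W3: (1, 2, 1)
(2) SAFE. One safe sequence: W3, W6, W9, W5.
Key observation: the first exact fit in this order is W3 — it needs (1, 2, 1) with (3, 3, 1) free, meeting a requested resource to the last unit.
Verifying each step:
  pool = (3, 3, 1)
  W3: need (1, 2, 1) fits (3, 3, 1); releases (2, 0, 0), pool now (5, 3, 1)
  W6: need (5, 3, 1) fits (5, 3, 1); releases (1, 2, 0), pool now (6, 5, 1)
  W9: need (4, 1, 0) fits (6, 5, 1); releases (1, 3, 3), pool now (7, 8, 4)
  W5: need (3, 0, 2) fits (7, 8, 4); releases (3, 0, 0), pool now (10, 8, 4)
(3) Exactly 3 of the possible complete orderings are safe sequences.


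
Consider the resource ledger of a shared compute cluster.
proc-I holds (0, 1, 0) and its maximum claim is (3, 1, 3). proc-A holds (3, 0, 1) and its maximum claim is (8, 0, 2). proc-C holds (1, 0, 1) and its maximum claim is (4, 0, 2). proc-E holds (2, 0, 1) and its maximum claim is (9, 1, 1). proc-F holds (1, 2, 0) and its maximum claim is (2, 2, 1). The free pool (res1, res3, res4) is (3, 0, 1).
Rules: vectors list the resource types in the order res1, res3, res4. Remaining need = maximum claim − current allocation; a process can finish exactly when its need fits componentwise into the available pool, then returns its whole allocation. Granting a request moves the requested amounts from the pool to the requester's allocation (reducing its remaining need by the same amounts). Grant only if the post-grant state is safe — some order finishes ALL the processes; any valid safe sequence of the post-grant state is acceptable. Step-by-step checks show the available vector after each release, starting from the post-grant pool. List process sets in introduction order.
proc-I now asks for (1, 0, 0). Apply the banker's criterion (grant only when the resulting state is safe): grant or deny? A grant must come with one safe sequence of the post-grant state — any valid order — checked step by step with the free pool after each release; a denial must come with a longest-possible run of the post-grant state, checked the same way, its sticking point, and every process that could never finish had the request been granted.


DENY: after the grant no complete ordering would exist.
Key observation: after proc-F, proc-C the pool peaks at (4, 2, 2), and each blocked process is short somewhere: proc-I on res4; proc-A on res1; proc-E on res1.
After a pretend grant, a maximal execution: proc-F, proc-C — then nothing else fits. Check, step by step:
  pool = (2, 0, 1)
  proc-F needs (1, 0, 1) <= (2, 0, 1) -> finishes; pool += (1, 2, 0) = (3, 2, 1)
  proc-C needs (3, 0, 1) <= (3, 2, 1) -> finishes; pool += (1, 0, 1) = (4, 2, 2)
  blocked: proc-I wants (2, 0, 3), pool (4, 2, 2) — not enough res4
  blocked: proc-A wants (5, 0, 1), pool (4, 2, 2) — not enough res1
  blocked: proc-E wants (7, 1, 0), pool (4, 2, 2) — not enough res1
Post-grant, the permanently blocked set is proc-I, proc-A and proc-E.


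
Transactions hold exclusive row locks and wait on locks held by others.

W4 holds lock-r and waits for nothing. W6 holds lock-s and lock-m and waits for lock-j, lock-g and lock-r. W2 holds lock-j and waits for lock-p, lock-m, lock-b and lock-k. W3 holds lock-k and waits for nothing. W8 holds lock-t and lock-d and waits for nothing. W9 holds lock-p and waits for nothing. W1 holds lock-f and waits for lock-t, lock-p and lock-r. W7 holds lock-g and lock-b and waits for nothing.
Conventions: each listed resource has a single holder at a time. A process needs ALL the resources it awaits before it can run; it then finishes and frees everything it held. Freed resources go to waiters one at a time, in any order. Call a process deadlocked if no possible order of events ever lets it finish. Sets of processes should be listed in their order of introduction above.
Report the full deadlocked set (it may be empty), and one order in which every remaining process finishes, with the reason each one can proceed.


The deadlocked set is W6 and W2.
Key observation: the knot is the closed ring of waits W6 -> W2 -> W6; no other process is dragged down with it.
A valid finishing order for the others: W9, W3, W4, W7, W8, W1.
Check, step by step:
  run W9 (it waits on nothing); releases lock-p
  run W3 (it waits on nothing); releases lock-k
  run W4 (it waits on nothing); releases lock-r
  run W7 (it waits on nothing); releases lock-g and lock-b
  run W8 (it waits on nothing); releases lock-t and lock-d
  W1: everything it awaited (lock-t, lock-p and lock-r) is free; runs, freeing lock-f


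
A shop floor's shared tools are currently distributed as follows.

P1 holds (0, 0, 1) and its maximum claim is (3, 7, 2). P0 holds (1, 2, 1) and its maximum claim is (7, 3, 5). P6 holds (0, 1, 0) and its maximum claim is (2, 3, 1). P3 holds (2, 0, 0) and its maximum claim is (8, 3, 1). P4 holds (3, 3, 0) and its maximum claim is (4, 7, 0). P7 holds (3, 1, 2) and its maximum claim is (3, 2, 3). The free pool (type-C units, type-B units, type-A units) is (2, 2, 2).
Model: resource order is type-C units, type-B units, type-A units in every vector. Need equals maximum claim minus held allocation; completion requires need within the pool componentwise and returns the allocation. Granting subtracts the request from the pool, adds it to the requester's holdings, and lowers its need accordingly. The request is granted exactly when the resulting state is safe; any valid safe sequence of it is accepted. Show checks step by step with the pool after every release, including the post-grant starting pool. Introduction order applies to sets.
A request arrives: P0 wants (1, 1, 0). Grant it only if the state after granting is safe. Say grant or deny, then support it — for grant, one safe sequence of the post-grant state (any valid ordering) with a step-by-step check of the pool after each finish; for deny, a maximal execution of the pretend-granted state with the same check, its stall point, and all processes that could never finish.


DENY — the pretend-granted state is unsafe.
Key observation: after P7, P6 the pool peaks at (4, 3, 4), and each blocked process is short somewhere: P1 on type-B units; P0 on type-C units; P3 on type-C units; P4 on type-B units.
On the post-grant state, P7, P6 is a maximal run — nothing extends it. Check, step by step:
  pool = (1, 1, 2)
  P7 needs (0, 1, 1) <= (1, 1, 2) -> finishes; pool += (3, 1, 2) = (4, 2, 4)
  P6 needs (2, 2, 1) <= (4, 2, 4) -> finishes; pool += (0, 1, 0) = (4, 3, 4)
  blocked: P1 wants (3, 7, 1), pool (4, 3, 4) — not enough type-B units
  blocked: P0 wants (5, 0, 4), pool (4, 3, 4) — not enough type-C units
  blocked: P3 wants (6, 3, 1), pool (4, 3, 4) — not enough type-C units
  blocked: P4 wants (1, 4, 0), pool (4, 3, 4) — not enough type-B units
Processes that could never finish after the grant: P1, P0, P3 and P4.


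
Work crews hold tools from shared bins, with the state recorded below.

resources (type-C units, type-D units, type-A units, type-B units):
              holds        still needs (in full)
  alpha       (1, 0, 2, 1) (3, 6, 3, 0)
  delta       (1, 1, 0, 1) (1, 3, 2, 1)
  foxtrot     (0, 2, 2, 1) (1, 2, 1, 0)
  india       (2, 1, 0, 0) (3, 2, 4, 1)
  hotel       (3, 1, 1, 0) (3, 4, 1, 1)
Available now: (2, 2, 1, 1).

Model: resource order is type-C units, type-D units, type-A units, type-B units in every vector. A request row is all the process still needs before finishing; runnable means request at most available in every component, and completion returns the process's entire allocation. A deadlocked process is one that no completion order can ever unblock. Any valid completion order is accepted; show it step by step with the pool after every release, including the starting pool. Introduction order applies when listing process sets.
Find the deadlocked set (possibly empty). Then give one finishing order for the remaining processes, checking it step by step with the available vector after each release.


No process is deadlocked.
Key observation: no deadlock: foxtrot fits now, and the freed resources carry the rest through.
One completion order for the rest: foxtrot, delta, hotel, alpha, india. Verifying each step:
  pool = (2, 2, 1, 1)
  foxtrot needs (1, 2, 1, 0) <= (2, 2, 1, 1) -> finishes; pool += (0, 2, 2, 1) = (2, 4, 3, 2)
  delta needs (1, 3, 2, 1) <= (2, 4, 3, 2) -> finishes; pool += (1, 1, 0, 1) = (3, 5, 3, 3)
  hotel needs (3, 4, 1, 1) <= (3, 5, 3, 3) -> finishes; pool += (3, 1, 1, 0) = (6, 6, 4, 3)
  alpha needs (3, 6, 3, 0) <= (6, 6, 4, 3) -> finishes; pool += (1, 0, 2, 1) = (7, 6, 6, 4)
  india needs (3, 2, 4, 1) <= (7, 6, 6, 4) -> finishes; pool += (2, 1, 0, 0) = (9, 7, 6, 4)


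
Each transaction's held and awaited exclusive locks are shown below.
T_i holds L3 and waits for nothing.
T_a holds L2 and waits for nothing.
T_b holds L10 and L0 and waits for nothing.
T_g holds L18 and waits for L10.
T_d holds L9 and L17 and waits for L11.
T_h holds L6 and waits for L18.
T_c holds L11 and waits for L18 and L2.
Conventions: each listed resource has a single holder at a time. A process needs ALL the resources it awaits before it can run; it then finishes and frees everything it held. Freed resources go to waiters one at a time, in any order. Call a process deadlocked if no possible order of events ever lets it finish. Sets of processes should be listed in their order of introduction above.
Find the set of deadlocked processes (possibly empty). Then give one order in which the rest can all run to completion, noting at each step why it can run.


Nothing here is deadlocked.
Key observation: the wait relation is loop-free; peeling off processes with no waits unwinds the whole state.
The rest can finish in the order T_a, T_i, T_b, T_g, T_c, T_d, T_h.
Check, step by step:
  T_a waits on nothing -> runs at once and releases L2
  T_i waits on nothing -> runs at once and releases L3
  T_b waits on nothing -> runs at once and releases L10 and L0
  T_g waits on L10 — all released -> runs and releases L18
  T_c waits on L18 and L2 — all released -> runs and releases L11
  T_d waits on L11 — all released -> runs and releases L9 and L17
  T_h waits on L18 — all released -> runs and releases L6


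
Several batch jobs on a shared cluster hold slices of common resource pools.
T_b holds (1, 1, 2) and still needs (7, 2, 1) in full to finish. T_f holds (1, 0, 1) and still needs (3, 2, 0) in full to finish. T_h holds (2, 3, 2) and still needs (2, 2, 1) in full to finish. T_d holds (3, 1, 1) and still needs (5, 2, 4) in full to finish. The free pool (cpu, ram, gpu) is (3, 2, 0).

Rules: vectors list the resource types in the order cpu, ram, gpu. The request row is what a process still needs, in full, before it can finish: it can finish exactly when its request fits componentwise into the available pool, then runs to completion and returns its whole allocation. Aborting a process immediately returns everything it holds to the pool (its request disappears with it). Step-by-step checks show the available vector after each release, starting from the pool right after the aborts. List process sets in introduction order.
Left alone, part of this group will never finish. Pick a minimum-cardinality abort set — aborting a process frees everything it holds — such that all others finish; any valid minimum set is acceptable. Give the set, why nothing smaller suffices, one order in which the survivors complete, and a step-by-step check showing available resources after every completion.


Abort T_d.
Key observation: T_b had no path to completion before; after the abort of T_d ((3, 1, 1) returned), step 2 is where it fits.
Minimality: the empty abort set fails — the state is deadlocked as it stands.
Survivors finish in the order: T_f, T_b, T_h. Step-by-step check (pool after the aborts first):
  pool = (6, 3, 1)
  T_f: need (3, 2, 0) fits (6, 3, 1); releases (1, 0, 1), pool now (7, 3, 2)
  T_b: need (7, 2, 1) fits (7, 3, 2); releases (1, 1, 2), pool now (8, 4, 4)
  T_h: need (2, 2, 1) fits (8, 4, 4); releases (2, 3, 2), pool now (10, 7, 6)


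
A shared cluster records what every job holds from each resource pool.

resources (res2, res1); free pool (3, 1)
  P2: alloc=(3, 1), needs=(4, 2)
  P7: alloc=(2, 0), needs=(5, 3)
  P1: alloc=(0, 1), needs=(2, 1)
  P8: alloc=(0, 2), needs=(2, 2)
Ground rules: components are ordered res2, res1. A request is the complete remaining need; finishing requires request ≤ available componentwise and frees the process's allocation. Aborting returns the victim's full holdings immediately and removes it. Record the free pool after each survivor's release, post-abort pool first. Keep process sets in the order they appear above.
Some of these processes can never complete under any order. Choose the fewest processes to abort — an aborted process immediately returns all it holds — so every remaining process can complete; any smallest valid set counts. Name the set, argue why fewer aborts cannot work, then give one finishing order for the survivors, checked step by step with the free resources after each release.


Minimum abort set: P2.
Key observation: the deadlocked P7 becomes finishable only because P2 released (3, 1); it completes at step 2 below.
Why nothing smaller works: aborting no one leaves the state deadlocked as given.
Survivors finish in the order: P1, P7, P8. Step-by-step check (pool after the aborts first):
  pool = (6, 2)
  run P1 (needs (2, 1), free (6, 2)); after release of (0, 1) the pool is (6, 3)
  run P7 (needs (5, 3), free (6, 3)); after release of (2, 0) the pool is (8, 3)
  run P8 (needs (2, 2), free (8, 3)); after release of (0, 2) the pool is (8, 5)
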